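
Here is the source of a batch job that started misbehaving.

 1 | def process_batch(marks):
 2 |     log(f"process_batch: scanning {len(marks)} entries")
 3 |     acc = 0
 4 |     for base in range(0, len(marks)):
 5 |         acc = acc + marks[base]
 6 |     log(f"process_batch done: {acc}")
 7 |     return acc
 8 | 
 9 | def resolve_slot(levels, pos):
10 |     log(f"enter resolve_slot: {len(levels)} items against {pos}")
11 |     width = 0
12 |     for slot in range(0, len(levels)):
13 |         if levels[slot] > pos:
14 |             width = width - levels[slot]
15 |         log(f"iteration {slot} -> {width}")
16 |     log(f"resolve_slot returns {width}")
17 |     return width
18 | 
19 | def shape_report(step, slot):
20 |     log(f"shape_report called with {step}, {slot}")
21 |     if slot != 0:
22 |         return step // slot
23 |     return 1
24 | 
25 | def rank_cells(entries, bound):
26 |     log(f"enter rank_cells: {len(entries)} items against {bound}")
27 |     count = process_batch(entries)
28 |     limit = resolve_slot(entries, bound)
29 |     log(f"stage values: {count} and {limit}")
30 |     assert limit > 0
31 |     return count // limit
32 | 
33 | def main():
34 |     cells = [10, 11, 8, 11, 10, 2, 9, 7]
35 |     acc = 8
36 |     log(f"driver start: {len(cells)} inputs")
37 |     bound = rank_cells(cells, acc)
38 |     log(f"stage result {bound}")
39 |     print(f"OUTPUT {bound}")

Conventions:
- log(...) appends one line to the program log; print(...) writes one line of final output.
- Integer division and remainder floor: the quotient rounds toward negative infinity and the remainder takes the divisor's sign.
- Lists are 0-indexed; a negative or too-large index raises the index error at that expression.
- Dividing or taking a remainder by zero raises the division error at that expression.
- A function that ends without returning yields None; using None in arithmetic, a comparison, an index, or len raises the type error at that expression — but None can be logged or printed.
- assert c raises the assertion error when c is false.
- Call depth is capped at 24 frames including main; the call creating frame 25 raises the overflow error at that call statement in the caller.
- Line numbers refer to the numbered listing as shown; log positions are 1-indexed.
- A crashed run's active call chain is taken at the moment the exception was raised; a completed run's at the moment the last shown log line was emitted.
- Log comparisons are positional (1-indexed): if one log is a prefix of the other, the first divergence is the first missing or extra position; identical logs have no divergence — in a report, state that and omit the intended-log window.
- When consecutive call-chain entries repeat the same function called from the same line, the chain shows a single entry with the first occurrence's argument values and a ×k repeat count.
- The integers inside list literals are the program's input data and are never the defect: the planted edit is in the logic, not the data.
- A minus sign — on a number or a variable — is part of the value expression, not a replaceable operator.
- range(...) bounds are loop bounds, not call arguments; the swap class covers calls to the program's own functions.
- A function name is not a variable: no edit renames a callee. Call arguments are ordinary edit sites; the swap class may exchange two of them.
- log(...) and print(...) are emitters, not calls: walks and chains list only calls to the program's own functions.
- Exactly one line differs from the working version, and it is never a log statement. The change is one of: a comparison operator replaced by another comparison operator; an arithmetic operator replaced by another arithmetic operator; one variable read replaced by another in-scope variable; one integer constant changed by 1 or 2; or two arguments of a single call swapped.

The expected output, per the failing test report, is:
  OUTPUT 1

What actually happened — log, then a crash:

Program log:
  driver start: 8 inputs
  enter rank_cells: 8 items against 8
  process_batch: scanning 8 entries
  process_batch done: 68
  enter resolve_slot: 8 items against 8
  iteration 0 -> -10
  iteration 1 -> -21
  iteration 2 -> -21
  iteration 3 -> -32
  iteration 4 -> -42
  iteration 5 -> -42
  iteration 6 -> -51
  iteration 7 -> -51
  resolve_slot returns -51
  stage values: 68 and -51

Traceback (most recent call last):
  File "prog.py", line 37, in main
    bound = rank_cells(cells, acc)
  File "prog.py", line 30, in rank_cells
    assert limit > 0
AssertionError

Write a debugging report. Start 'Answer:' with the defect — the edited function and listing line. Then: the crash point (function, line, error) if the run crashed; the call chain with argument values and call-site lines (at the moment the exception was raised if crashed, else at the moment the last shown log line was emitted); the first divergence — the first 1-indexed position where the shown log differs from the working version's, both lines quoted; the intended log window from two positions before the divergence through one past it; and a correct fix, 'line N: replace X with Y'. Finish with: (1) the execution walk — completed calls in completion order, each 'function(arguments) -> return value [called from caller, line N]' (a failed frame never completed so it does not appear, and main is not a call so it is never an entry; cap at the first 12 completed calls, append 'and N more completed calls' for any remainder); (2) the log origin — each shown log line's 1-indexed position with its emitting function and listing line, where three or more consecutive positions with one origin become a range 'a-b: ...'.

Answer: the defect is in resolve_slot at line 14.
Key observation: Log line 6 is where behavior first shows: 'iteration 0 -> -10' appears instead of 'iteration 0 -> 10'.
Crash: rank_cells, line 30, AssertionError.
Call chain: main -> rank_cells([10, 11, 8, 11, 10, 2, 9, 7], 8) (called at line 37).
First divergence: position 6 — shown 'iteration 0 -> -10', intended 'iteration 0 -> 10'.
Intended log window:
  4: process_batch done: 68
  5: enter resolve_slot: 8 items against 8
  6: iteration 0 -> 10
  7: iteration 1 -> 21
Execution walk:
  process_batch([10, 11, 8, 11, 10, 2, 9, 7]) -> 68  [called from rank_cells, line 27]
  resolve_slot([10, 11, 8, 11, 10, 2, 9, 7], 8) -> -51  [called from rank_cells, line 28]
Origin of each log line:
  1: from main, line 36
  2: from rank_cells, line 26
  3: from process_batch, line 2
  4: from process_batch, line 6
  5: from resolve_slot, line 10
  6-13: from resolve_slot, line 15
  14: from resolve_slot, line 16
  15: from rank_cells, line 29
A correct fix: line 14: replace `-` with `+`.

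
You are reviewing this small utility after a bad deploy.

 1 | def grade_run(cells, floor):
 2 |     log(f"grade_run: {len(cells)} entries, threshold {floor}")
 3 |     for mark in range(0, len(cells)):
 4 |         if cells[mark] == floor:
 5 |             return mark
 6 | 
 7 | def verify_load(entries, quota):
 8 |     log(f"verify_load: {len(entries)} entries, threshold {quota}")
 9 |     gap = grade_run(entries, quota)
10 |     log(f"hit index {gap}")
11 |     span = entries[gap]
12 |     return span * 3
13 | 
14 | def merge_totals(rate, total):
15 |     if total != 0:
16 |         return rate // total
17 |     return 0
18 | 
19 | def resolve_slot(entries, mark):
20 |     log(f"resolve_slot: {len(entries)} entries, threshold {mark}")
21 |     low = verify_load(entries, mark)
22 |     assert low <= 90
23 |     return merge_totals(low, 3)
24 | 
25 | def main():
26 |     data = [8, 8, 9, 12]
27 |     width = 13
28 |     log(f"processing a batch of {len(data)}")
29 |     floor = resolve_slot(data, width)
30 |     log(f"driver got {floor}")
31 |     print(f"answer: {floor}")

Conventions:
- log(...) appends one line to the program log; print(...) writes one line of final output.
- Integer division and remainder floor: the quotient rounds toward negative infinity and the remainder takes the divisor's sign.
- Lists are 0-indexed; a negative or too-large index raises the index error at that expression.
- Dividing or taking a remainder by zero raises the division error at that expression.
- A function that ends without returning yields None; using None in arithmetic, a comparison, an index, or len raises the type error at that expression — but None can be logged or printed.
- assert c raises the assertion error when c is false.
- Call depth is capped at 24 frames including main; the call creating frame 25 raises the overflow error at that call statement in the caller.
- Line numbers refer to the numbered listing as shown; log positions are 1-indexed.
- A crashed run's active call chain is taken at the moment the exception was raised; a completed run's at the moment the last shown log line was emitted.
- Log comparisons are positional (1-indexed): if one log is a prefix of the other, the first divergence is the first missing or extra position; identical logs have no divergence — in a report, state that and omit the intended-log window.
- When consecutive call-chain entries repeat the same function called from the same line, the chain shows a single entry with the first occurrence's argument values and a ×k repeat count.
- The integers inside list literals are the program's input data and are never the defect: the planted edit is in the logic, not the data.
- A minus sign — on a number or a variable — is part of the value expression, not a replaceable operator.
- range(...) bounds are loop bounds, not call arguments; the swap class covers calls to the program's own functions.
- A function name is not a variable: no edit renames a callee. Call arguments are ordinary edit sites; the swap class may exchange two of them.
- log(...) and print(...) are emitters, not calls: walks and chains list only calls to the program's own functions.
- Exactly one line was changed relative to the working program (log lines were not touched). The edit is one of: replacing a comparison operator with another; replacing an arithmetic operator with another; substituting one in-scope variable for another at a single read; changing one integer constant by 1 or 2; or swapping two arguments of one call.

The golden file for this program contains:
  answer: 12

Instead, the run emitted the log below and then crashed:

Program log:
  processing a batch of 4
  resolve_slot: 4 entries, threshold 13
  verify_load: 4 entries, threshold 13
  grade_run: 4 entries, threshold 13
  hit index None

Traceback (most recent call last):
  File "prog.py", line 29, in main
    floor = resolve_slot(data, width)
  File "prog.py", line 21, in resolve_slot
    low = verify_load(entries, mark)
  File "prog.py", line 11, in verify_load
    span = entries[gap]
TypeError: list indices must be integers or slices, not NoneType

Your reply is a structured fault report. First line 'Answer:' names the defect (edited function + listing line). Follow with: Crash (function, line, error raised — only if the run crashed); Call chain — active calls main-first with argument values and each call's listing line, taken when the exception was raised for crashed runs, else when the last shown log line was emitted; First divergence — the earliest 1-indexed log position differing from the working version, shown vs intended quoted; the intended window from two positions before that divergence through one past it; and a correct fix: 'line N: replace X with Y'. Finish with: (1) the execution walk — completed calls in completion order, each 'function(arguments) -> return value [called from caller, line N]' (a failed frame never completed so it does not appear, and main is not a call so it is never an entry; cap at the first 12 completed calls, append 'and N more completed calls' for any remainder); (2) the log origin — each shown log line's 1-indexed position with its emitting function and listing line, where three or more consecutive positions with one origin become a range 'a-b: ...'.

Answer: the defect is in main at line 27.
Core observation: Log line 2 is where behavior first shows: 'resolve_slot: 4 entries, threshold 13' appears instead of 'resolve_slot: 4 entries, threshold 12'.
Crash: verify_load, line 11, TypeError.
Call chain: main -> resolve_slot([8, 8, 9, 12], 13) (called at line 29) -> verify_load([8, 8, 9, 12], 13) (called at line 21).
First divergence: position 2 — shown 'resolve_slot: 4 entries, threshold 13', intended 'resolve_slot: 4 entries, threshold 12'.
Intended log window:
  1: processing a batch of 4
  2: resolve_slot: 4 entries, threshold 12
  3: verify_load: 4 entries, threshold 12
Execution walk:
  grade_run([8, 8, 9, 12], 13) -> None  [called from verify_load, line 9]
Log line origins:
  1 — main, line 28
  2 — resolve_slot, line 20
  3 — verify_load, line 8
  4 — grade_run, line 2
  5 — verify_load, line 10
A correct fix: line 27: replace `13` with `12`.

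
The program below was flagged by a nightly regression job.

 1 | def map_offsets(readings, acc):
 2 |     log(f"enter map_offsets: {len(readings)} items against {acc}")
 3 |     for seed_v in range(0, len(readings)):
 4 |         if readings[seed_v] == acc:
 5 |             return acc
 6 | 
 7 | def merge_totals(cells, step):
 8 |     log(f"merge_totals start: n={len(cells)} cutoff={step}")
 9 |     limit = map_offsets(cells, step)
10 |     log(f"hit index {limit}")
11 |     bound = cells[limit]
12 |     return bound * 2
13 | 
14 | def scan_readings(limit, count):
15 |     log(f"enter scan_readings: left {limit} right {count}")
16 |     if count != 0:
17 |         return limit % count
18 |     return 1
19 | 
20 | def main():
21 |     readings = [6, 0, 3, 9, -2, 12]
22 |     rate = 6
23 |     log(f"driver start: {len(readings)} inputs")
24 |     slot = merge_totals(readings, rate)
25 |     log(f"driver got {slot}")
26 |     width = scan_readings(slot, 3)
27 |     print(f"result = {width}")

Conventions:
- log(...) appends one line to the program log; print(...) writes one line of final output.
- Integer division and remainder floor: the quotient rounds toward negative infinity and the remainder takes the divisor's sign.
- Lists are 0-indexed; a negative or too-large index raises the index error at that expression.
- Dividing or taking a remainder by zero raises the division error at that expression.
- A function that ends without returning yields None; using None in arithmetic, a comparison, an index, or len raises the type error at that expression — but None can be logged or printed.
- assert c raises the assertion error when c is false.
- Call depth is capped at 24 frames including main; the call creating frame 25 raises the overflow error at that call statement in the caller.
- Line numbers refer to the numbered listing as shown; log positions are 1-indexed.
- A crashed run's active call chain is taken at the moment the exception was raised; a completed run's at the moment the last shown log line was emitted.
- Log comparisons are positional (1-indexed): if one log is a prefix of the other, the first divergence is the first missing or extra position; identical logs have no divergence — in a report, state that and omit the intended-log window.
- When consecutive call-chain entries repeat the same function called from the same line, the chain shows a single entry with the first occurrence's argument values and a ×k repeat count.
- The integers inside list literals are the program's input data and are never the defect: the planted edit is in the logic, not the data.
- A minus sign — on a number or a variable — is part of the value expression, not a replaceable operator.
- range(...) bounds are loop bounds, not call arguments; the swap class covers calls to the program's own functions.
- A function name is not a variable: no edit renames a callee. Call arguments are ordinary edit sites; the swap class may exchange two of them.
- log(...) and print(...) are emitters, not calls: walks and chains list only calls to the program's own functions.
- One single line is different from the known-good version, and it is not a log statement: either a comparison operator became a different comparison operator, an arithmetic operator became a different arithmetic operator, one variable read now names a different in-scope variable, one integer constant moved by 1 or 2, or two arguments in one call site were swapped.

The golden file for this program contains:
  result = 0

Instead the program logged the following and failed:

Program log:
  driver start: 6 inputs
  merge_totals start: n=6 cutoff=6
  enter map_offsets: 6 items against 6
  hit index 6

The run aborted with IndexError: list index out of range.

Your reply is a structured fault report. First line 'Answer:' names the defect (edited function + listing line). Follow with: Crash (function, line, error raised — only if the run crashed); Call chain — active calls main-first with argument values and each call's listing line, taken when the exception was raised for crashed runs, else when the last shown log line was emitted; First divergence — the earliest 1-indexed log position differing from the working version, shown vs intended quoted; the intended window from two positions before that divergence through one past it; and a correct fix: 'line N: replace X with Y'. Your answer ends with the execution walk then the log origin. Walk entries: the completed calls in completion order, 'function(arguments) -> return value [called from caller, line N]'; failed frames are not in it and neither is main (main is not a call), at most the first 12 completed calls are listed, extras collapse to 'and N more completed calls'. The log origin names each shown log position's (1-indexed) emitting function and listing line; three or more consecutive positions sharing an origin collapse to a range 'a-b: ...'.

Answer: the defect is in map_offsets at line 5.
Core observation: The earliest visible damage is log position 4 — 'hit index 6' rather than the intended 'hit index 0'.
Crash: merge_totals, line 11, IndexError.
Call chain: main -> merge_totals([6, 0, 3, 9, -2, 12], 6) (called at line 24).
First divergence: position 4 — shown 'hit index 6', intended 'hit index 0'.
Intended log window:
  2: merge_totals start: n=6 cutoff=6
  3: enter map_offsets: 6 items against 6
  4: hit index 0
  5: driver got 12
Execution walk:
  map_offsets([6, 0, 3, 9, -2, 12], 6) -> 6  [called from merge_totals, line 9]
Log line origins:
  1: from main, line 23
  2: from merge_totals, line 8
  3: from map_offsets, line 2
  4: from merge_totals, line 10
A correct fix: line 5: replace `acc` with `seed_v`.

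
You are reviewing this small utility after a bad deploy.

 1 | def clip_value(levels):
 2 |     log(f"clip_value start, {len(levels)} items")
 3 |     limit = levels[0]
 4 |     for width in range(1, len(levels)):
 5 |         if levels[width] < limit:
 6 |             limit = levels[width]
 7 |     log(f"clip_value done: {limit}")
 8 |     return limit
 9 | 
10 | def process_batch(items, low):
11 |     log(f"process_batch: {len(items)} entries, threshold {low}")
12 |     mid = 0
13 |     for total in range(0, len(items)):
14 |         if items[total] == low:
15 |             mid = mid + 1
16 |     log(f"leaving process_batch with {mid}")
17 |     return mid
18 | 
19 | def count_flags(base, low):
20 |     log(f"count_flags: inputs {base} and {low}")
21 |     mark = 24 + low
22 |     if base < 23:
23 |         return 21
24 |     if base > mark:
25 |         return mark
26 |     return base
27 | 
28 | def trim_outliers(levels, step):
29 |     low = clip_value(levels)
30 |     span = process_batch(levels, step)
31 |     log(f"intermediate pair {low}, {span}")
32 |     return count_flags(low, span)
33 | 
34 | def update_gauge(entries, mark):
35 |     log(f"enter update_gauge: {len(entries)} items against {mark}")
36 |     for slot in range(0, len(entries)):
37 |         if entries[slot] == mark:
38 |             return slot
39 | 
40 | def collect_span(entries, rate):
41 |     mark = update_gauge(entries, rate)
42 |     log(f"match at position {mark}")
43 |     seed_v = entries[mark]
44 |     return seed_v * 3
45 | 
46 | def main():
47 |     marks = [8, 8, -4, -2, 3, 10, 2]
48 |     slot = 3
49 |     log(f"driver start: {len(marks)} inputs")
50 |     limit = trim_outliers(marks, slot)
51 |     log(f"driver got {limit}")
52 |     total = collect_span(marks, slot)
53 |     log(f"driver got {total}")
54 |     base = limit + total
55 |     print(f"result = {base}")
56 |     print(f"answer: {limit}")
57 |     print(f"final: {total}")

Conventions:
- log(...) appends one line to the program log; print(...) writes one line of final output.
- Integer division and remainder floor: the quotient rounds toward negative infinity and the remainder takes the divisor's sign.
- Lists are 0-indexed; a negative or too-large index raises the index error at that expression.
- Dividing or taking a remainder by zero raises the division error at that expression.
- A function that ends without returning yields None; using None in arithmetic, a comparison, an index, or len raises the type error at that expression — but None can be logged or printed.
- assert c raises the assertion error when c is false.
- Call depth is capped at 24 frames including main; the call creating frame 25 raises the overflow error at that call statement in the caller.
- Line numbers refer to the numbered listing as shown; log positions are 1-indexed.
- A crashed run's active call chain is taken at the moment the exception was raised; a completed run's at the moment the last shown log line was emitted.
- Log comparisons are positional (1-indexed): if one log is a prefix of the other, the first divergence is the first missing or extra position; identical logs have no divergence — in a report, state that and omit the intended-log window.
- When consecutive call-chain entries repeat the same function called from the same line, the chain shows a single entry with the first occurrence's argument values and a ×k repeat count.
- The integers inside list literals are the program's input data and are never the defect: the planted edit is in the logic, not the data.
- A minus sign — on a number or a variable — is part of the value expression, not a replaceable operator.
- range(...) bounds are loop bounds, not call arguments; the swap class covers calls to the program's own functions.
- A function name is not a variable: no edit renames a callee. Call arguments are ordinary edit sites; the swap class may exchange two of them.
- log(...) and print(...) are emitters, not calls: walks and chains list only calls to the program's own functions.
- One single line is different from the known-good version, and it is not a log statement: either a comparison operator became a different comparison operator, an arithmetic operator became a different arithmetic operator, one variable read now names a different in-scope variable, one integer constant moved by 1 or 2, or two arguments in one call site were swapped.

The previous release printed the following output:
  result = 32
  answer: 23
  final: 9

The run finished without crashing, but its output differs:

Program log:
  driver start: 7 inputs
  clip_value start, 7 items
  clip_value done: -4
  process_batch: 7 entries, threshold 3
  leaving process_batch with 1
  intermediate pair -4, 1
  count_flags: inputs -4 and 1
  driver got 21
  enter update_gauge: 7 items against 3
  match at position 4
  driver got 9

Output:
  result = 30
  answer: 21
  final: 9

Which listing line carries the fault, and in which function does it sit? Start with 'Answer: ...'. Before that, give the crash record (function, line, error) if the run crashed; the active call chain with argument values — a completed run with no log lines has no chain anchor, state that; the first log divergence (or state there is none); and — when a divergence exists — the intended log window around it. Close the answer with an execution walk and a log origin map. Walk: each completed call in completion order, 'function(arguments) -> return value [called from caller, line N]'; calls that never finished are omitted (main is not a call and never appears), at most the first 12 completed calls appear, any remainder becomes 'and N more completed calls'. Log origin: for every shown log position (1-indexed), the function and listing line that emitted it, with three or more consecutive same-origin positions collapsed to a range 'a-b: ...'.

Answer: the defect is in count_flags at line 23.
Core observation: Everything matches until log position 8, which reads 'driver got 21' in place of 'driver got 23'.
Call chain: main.
First divergence: position 8 — shown 'driver got 21', intended 'driver got 23'.
Intended log window:
  6: intermediate pair -4, 1
  7: count_flags: inputs -4 and 1
  8: driver got 23
  9: enter update_gauge: 7 items against 3
Execution walk:
  clip_value([8, 8, -4, -2, 3, 10, 2]) -> -4  [called from trim_outliers, line 29]
  process_batch([8, 8, -4, -2, 3, 10, 2], 3) -> 1  [called from trim_outliers, line 30]
  count_flags(-4, 1) -> 21  [called from trim_outliers, line 32]
  trim_outliers([8, 8, -4, -2, 3, 10, 2], 3) -> 21  [called from main, line 50]
  update_gauge([8, 8, -4, -2, 3, 10, 2], 3) -> 4  [called from collect_span, line 41]
  collect_span([8, 8, -4, -2, 3, 10, 2], 3) -> 9  [called from main, line 52]
Origin of each log line:
  1: from main, line 49
  2: from clip_value, line 2
  3: from clip_value, line 7
  4: from process_batch, line 11
  5: from process_batch, line 16
  6: from trim_outliers, line 31
  7: from count_flags, line 20
  8: from main, line 51
  9: from update_gauge, line 35
  10: from collect_span, line 42
  11: from main, line 53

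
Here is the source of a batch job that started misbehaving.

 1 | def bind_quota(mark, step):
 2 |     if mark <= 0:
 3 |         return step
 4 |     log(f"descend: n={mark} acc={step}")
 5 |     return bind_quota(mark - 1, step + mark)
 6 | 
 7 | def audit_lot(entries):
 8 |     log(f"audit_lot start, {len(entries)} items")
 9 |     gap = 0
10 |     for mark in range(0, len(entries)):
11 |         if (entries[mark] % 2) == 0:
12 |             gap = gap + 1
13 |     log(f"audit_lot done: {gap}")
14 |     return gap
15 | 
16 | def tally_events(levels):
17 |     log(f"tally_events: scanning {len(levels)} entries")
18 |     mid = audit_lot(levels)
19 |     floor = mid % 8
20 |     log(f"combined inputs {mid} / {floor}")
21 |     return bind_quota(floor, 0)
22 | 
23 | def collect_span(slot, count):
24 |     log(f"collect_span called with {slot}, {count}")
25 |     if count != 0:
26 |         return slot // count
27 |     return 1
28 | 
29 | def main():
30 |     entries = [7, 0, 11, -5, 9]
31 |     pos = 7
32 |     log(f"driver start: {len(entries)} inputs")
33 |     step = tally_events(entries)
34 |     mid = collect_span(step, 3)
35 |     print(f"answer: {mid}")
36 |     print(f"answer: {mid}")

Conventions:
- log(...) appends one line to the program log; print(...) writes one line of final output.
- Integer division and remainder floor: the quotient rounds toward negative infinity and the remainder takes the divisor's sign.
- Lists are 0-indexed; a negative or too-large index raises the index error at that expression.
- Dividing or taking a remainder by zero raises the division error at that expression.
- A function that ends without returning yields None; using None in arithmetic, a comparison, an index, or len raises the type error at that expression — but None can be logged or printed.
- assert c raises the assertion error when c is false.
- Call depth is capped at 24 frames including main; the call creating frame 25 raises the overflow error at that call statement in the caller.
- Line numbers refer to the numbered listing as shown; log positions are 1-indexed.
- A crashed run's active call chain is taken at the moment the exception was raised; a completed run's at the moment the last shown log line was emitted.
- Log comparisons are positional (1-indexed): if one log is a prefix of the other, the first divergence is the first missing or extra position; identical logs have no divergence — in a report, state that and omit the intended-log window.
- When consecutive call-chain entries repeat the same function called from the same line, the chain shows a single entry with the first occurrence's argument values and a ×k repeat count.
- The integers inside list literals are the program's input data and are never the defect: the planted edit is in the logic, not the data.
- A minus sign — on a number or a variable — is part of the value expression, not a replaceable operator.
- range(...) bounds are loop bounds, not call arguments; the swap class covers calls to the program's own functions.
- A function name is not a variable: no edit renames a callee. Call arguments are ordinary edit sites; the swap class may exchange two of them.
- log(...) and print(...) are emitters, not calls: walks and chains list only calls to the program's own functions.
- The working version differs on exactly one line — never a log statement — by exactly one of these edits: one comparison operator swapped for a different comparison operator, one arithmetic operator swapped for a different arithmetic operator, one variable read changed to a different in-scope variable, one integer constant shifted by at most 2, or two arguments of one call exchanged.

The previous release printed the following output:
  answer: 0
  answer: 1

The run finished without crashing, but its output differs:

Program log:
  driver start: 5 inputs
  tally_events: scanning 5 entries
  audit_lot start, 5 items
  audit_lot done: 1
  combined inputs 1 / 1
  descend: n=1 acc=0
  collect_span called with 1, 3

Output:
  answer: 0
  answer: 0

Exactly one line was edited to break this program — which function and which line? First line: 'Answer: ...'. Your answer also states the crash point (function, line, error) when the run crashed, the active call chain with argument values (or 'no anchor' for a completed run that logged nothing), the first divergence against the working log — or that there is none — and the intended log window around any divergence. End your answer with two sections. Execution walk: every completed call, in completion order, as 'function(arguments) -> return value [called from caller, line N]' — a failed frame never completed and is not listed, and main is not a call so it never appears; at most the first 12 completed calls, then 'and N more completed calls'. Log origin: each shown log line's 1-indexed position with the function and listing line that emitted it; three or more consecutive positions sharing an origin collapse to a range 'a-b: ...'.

Answer: the defect is in main at line 36.
The tell: The logs agree in full; only the final output differs.
Call chain: main -> collect_span(1, 3) (called at line 34).
First divergence: none; the two logs match at every position.
Execution walk:
  audit_lot([7, 0, 11, -5, 9]) -> 1  [called from tally_events, line 18]
  bind_quota(0, 1) -> 1  [called from bind_quota, line 5]
  bind_quota(1, 0) -> 1  [called from tally_events, line 21]
  tally_events([7, 0, 11, -5, 9]) -> 1  [called from main, line 33]
  collect_span(1, 3) -> 0  [called from main, line 34]
Log origin:
  1: from main, line 32
  2: from tally_events, line 17
  3: from audit_lot, line 8
  4: from audit_lot, line 13
  5: from tally_events, line 20
  6: from bind_quota, line 4
  7: from collect_span, line 24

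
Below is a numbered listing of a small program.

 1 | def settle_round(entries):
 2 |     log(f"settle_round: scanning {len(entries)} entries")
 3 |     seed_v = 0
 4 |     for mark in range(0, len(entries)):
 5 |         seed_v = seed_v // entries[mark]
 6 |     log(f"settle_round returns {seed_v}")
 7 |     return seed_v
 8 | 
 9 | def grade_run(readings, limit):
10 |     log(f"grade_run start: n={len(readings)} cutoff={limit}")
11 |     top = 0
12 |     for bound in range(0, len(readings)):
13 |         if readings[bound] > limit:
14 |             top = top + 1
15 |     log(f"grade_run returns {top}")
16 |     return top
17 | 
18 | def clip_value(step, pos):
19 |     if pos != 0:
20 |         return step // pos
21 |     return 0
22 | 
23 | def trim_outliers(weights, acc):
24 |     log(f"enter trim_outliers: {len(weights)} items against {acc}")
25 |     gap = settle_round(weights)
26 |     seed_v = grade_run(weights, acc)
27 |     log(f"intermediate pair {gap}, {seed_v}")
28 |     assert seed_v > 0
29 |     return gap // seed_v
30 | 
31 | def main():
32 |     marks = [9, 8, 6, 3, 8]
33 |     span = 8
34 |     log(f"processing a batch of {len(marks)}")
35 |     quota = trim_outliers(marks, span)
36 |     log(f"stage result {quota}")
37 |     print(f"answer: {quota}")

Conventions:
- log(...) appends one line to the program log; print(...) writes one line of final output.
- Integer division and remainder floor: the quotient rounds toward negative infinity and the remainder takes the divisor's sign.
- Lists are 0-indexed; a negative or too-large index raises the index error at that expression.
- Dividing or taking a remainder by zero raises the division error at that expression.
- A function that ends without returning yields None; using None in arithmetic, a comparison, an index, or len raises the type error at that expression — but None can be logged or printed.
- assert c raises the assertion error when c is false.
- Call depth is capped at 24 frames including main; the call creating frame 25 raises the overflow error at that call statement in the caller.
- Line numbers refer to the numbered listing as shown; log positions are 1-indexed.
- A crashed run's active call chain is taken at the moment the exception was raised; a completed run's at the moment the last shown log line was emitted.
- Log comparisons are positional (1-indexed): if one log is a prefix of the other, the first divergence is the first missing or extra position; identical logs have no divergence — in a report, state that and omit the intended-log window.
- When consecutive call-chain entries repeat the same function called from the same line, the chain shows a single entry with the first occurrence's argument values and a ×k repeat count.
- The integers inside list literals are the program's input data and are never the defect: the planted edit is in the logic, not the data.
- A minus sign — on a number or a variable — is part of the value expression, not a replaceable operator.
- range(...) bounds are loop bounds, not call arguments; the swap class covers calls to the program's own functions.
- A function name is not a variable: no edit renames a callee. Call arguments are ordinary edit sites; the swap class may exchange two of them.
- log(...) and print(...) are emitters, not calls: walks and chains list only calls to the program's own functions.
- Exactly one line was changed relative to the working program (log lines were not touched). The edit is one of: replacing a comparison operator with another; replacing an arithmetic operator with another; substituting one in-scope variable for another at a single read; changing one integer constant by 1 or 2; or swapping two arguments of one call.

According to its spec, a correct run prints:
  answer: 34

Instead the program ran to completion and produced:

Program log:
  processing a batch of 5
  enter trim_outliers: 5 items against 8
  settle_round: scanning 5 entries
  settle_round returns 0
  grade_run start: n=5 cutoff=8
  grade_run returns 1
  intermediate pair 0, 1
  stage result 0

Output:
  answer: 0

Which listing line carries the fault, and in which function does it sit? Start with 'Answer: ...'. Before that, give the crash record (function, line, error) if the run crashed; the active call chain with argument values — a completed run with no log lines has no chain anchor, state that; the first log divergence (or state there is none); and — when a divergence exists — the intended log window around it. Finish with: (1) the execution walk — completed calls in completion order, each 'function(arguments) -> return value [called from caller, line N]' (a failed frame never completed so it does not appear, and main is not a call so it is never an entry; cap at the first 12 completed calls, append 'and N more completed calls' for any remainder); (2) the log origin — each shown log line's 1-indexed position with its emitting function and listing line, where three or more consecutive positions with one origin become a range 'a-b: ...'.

Answer: the defect is in settle_round at line 5.
Core observation: Log line 4 is where behavior first shows: 'settle_round returns 0' appears instead of 'settle_round returns 34'.
Call chain: main.
First divergence: position 4; shown 'settle_round returns 0' vs intended 'settle_round returns 34'.
Intended log window:
  2: enter trim_outliers: 5 items against 8
  3: settle_round: scanning 5 entries
  4: settle_round returns 34
  5: grade_run start: n=5 cutoff=8
Execution walk:
  settle_round([9, 8, 6, 3, 8]) -> 0  [called from trim_outliers, line 25]
  grade_run([9, 8, 6, 3, 8], 8) -> 1  [called from trim_outliers, line 26]
  trim_outliers([9, 8, 6, 3, 8], 8) -> 0  [called from main, line 35]
Origin of each log line:
  1 — main, line 34
  2 — trim_outliers, line 24
  3 — settle_round, line 2
  4 — settle_round, line 6
  5 — grade_run, line 10
  6 — grade_run, line 15
  7 — trim_outliers, line 27
  8 — main, line 36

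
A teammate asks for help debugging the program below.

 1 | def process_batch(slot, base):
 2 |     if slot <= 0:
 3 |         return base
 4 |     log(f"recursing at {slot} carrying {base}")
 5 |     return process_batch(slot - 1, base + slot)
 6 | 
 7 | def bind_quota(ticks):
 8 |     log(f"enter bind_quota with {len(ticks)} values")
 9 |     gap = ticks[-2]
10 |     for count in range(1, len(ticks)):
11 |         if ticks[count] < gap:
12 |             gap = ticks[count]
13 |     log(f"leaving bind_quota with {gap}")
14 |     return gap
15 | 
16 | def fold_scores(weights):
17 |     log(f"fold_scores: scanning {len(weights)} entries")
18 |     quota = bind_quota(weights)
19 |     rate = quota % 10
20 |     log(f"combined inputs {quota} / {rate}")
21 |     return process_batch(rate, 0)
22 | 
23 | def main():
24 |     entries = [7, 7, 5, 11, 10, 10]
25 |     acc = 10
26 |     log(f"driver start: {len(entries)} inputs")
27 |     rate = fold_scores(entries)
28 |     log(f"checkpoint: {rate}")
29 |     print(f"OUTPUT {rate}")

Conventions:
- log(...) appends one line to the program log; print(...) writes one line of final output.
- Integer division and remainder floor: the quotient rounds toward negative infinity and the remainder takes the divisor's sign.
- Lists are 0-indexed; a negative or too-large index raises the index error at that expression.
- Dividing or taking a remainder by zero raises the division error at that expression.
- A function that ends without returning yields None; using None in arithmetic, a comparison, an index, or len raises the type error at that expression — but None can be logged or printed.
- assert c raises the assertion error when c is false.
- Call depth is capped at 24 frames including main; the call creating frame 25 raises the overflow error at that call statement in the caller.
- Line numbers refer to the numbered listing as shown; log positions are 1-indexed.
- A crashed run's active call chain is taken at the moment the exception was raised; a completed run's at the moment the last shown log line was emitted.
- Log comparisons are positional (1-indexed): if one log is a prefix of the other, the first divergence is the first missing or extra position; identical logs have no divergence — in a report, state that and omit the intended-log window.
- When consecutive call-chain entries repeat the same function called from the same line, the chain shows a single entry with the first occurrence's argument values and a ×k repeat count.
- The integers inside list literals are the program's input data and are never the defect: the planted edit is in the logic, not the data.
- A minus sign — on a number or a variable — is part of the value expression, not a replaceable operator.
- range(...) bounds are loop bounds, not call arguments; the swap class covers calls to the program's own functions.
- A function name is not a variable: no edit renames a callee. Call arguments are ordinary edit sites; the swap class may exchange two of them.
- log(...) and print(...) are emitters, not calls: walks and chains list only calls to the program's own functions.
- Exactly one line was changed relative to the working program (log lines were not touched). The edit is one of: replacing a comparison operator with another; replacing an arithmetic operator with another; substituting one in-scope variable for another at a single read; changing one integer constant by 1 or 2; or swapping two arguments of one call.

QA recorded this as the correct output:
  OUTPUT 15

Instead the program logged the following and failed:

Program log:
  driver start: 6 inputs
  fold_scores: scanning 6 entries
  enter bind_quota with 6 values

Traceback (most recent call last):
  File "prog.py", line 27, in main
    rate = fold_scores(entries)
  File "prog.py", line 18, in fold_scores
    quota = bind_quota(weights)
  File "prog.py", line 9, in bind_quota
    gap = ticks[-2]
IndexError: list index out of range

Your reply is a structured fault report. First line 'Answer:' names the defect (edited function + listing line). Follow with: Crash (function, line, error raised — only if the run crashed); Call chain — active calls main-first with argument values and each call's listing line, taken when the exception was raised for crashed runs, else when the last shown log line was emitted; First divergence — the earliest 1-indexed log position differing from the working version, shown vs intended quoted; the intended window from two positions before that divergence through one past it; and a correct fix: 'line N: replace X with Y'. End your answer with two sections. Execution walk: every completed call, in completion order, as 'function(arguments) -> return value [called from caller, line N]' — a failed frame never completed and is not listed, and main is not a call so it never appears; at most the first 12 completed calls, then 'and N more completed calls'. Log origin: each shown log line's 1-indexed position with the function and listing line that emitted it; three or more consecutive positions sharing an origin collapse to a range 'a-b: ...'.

Answer: the defect is in bind_quota at line 9.
Core observation: The shown log is a 3-line prefix of the intended one, whose next entry is 'leaving bind_quota with 5'.
Crash: bind_quota, line 9, IndexError.
Call chain: main -> fold_scores([7, 7, 5, 11, 10, 10]) (called at line 27) -> bind_quota([7, 7, 5, 11, 10, 10]) (called at line 18).
First divergence: position 4 — after 3 matching lines the faulty run goes silent; intended next line 'leaving bind_quota with 5'.
Intended log window:
  2: fold_scores: scanning 6 entries
  3: enter bind_quota with 6 values
  4: leaving bind_quota with 5
  5: combined inputs 5 / 5
Execution walk:
  (no call completed)
Log origins:
  1: emitted by main (line 26)
  2: emitted by fold_scores (line 17)
  3: emitted by bind_quota (line 8)
A correct fix: line 9: replace `-2` with `0`.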